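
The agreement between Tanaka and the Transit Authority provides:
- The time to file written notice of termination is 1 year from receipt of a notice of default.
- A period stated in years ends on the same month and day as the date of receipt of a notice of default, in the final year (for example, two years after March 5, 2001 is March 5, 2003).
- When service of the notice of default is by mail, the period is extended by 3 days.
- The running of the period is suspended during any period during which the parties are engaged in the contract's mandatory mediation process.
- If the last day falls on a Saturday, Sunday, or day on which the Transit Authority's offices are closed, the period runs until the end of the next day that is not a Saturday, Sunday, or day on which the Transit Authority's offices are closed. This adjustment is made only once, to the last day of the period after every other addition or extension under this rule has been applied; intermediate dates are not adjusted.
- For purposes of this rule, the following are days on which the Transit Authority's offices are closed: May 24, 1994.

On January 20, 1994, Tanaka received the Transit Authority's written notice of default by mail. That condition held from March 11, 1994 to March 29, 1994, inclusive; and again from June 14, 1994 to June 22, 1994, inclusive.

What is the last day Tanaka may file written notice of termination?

February 20, 1995

1 year after January 20, 1994 is January 20, 1995.
Service was by mail, adding 3 days: January 20, 1995 + 3 days = January 23, 1995.
From March 11, 1994 through March 29, 1994 inclusive is 19 days; tolling adds 19 days: January 23, 1995 + 19 days = February 11, 1995.
From June 14, 1994 through June 22, 1994 inclusive is 9 days; tolling adds 9 days: February 11, 1995 + 9 days = February 20, 1995.
February 20, 1995 is a Monday and not a day on which the Transit Authority's offices are closed, so no extension applies.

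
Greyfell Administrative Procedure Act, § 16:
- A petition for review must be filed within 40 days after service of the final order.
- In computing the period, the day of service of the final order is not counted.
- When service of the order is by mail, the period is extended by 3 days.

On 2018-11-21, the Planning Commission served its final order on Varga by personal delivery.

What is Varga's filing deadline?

40 days after 2018-11-21 is December 31, 2018.
Service was not by mail, so no mail extension applies.

December 31, 2018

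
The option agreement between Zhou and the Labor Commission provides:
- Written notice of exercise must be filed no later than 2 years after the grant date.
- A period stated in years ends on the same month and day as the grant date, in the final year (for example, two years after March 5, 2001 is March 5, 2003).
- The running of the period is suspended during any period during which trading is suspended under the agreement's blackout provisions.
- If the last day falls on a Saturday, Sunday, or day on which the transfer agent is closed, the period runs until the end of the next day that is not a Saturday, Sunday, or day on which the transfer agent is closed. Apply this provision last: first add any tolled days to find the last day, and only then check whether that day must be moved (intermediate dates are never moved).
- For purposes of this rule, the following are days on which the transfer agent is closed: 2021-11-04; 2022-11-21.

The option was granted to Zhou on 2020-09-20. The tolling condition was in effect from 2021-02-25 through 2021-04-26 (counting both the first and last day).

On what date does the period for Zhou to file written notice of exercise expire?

November 22, 2022

2 years after 2020-09-20 is September 20, 2022.
From February 25, 2021 through April 26, 2021 inclusive is 61 days; tolling adds 61 days: September 20, 2022 + 61 days = November 20, 2022.
November 20, 2022 is Sunday; November 21, 2022 is a listed holiday. The next qualifying day is November 22, 2022.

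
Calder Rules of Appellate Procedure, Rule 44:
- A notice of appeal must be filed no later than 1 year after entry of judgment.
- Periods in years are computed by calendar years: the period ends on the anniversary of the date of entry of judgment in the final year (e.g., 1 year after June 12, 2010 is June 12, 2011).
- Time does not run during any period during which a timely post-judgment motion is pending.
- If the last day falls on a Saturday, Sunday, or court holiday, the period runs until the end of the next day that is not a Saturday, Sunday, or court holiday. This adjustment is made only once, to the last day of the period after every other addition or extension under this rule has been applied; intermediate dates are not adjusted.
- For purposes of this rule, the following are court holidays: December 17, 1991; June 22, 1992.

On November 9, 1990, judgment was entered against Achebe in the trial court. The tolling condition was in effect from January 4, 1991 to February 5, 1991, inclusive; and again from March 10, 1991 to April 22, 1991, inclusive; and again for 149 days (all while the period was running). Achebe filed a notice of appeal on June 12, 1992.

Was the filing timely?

Yes

1 year after November 9, 1990 is November 9, 1991.
From January 4, 1991 through February 5, 1991 inclusive is 33 days; tolling adds 33 days: November 9, 1991 + 33 days = December 12, 1991.
From March 10, 1991 through April 22, 1991 inclusive is 44 days; tolling adds 44 days: December 12, 1991 + 44 days = January 25, 1992.
Tolling adds 149 days: January 25, 1992 + 149 days = June 22, 1992.
June 22, 1992 is a listed holiday. The next qualifying day is June 23, 1992.
The deadline is June 23, 1992; the filing on June 12, 1992 is on or before that date.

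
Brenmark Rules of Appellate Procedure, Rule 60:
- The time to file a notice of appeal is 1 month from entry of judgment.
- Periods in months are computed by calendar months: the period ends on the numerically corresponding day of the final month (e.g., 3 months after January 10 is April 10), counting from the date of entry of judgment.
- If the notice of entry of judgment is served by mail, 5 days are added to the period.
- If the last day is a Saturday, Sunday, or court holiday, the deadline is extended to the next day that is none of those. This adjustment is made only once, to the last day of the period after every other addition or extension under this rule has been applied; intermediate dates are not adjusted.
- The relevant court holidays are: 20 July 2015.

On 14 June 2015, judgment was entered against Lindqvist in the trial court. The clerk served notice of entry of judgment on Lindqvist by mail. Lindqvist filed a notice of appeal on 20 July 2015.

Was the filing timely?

1 month after 14 June 2015 is July 14, 2015.
Service was by mail, adding 5 days: July 14, 2015 + 5 days = July 19, 2015.
July 19, 2015 is Sunday; July 20, 2015 is a listed holiday. The next qualifying day is July 21, 2015.
The deadline is July 21, 2015; the filing on July 20, 2015 is on or before that date.

Yes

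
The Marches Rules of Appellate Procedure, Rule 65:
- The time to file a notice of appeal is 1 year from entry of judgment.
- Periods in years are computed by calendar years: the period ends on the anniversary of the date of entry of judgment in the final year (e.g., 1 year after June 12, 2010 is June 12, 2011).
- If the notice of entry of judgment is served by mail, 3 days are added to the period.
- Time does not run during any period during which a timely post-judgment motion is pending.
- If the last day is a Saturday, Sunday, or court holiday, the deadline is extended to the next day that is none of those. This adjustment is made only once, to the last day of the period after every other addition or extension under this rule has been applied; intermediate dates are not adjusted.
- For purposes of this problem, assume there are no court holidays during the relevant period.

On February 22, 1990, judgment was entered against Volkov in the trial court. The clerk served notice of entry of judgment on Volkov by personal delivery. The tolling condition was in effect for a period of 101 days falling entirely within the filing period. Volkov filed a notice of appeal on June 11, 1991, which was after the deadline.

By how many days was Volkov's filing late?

1 year after February 22, 1990 is February 22, 1991.
Service was not by mail, so no mail extension applies.
Tolling adds 101 days: February 22, 1991 + 101 days = June 3, 1991.
June 3, 1991 is a Monday and not a court holiday, so no extension applies.
The deadline is June 3, 1991; from June 3, 1991 to June 11, 1991 is 8 days.

8 days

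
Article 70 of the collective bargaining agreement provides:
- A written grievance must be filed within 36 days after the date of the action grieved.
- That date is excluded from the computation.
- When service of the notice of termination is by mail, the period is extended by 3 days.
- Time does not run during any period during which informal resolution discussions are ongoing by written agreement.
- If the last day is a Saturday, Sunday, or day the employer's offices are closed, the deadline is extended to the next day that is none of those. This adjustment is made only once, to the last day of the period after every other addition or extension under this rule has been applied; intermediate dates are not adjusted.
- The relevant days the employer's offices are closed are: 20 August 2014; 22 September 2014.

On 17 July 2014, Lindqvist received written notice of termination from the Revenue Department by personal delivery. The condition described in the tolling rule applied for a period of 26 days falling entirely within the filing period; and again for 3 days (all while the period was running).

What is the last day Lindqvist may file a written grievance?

36 days after 17 July 2014 is August 22, 2014.
Service was not by mail, so no mail extension applies.
Tolling adds 26 days: August 22, 2014 + 26 days = September 17, 2014.
Tolling adds 3 days: September 17, 2014 + 3 days = September 20, 2014.
September 20, 2014 is Saturday; September 21, 2014 is Sunday; September 22, 2014 is a listed holiday. The next qualifying day is September 23, 2014.

September 23, 2014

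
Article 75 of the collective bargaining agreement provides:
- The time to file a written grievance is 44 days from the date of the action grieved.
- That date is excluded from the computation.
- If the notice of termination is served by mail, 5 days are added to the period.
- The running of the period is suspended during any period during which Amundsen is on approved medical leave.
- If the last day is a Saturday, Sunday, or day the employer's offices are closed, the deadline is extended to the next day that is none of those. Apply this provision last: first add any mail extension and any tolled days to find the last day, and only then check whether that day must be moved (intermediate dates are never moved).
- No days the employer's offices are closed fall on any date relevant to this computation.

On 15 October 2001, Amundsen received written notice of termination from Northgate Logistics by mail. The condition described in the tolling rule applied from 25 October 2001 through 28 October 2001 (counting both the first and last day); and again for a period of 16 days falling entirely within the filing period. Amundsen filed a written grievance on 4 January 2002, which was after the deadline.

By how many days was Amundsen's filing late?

44 days after 15 October 2001 is November 28, 2001.
Service was by mail, adding 5 days: November 28, 2001 + 5 days = December 3, 2001.
From October 25, 2001 through October 28, 2001 inclusive is 4 days; tolling adds 4 days: December 3, 2001 + 4 days = December 7, 2001.
Tolling adds 16 days: December 7, 2001 + 16 days = December 23, 2001.
December 23, 2001 is Sunday. The next qualifying day is December 24, 2001.
The deadline is December 24, 2001; from December 24, 2001 to January 4, 2002 is 11 days.

11 days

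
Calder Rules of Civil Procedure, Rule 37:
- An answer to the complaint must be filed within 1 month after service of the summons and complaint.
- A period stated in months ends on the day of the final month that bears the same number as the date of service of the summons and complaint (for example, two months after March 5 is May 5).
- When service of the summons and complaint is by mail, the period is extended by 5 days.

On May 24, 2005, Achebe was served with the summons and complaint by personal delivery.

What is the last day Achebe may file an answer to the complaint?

June 24, 2005

1 month after May 24, 2005 is June 24, 2005.
Service was not by mail, so no mail extension applies.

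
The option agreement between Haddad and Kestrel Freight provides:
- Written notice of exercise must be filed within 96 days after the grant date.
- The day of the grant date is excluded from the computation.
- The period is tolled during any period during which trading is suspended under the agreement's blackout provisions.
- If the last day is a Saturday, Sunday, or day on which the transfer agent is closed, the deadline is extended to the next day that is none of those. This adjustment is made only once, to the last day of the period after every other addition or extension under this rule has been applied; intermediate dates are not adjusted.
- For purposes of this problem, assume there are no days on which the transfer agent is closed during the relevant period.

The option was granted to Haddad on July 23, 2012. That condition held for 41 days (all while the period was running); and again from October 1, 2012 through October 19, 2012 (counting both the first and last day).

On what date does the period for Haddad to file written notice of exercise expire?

96 days after July 23, 2012 is October 27, 2012.
Tolling adds 41 days: October 27, 2012 + 41 days = December 7, 2012.
From October 1, 2012 through October 19, 2012 inclusive is 19 days; tolling adds 19 days: December 7, 2012 + 19 days = December 26, 2012.
December 26, 2012 is a Wednesday and not a day on which the transfer agent is closed, so no extension applies.

December 26, 2012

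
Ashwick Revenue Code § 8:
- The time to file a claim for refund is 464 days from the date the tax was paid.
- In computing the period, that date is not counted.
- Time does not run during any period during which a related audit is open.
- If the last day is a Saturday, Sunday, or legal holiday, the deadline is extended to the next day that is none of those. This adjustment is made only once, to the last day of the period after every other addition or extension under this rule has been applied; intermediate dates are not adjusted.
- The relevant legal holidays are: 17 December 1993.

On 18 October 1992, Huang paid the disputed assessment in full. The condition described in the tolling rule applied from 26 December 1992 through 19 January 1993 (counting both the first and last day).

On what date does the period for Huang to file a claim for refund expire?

464 days after 18 October 1992 is January 25, 1994.
From December 26, 1992 through January 19, 1993 inclusive is 25 days; tolling adds 25 days: January 25, 1994 + 25 days = February 19, 1994.
February 19, 1994 is Saturday; February 20, 1994 is Sunday. The next qualifying day is February 21, 1994.

February 21, 1994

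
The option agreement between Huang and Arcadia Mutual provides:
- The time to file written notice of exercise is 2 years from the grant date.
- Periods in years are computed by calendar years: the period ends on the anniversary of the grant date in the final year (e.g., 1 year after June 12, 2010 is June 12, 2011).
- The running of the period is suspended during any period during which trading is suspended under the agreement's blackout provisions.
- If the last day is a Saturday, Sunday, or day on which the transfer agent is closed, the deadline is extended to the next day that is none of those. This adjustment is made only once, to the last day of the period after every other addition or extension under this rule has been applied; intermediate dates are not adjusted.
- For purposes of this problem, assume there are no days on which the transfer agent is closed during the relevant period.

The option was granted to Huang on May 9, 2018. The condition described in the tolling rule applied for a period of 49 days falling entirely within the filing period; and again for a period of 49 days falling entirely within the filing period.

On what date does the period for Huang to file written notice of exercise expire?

2 years after May 9, 2018 is May 9, 2020.
Tolling adds 49 days: May 9, 2020 + 49 days = June 27, 2020.
Tolling adds 49 days: June 27, 2020 + 49 days = August 15, 2020.
August 15, 2020 is Saturday; August 16, 2020 is Sunday. The next qualifying day is August 17, 2020.

August 17, 2020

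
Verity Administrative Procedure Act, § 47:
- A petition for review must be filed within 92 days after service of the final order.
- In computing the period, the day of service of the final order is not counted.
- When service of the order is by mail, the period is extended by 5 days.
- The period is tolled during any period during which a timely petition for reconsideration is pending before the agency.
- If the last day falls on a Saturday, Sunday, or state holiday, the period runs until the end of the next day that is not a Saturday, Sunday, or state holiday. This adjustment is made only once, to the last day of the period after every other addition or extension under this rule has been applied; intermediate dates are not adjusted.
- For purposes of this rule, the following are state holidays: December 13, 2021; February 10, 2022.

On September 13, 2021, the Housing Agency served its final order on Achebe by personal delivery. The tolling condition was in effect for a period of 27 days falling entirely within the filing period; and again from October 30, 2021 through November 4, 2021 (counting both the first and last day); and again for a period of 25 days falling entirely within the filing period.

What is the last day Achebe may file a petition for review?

92 days after September 13, 2021 is December 14, 2021.
Service was not by mail, so no mail extension applies.
Tolling adds 27 days: December 14, 2021 + 27 days = January 10, 2022.
From October 30, 2021 through November 4, 2021 inclusive is 6 days; tolling adds 6 days: January 10, 2022 + 6 days = January 16, 2022.
Tolling adds 25 days: January 16, 2022 + 25 days = February 10, 2022.
February 10, 2022 is a listed holiday. The next qualifying day is February 11, 2022.

February 11, 2022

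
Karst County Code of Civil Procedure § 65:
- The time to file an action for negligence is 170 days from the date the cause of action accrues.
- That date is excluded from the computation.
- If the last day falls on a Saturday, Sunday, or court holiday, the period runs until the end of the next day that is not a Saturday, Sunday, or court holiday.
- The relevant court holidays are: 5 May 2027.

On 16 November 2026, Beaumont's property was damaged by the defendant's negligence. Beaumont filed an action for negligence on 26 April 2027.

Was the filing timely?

Yes

170 days after 16 November 2026 is May 5, 2027.
May 5, 2027 is a listed holiday. The next qualifying day is May 6, 2027.
The deadline is May 6, 2027; the filing on April 26, 2027 is on or before that date.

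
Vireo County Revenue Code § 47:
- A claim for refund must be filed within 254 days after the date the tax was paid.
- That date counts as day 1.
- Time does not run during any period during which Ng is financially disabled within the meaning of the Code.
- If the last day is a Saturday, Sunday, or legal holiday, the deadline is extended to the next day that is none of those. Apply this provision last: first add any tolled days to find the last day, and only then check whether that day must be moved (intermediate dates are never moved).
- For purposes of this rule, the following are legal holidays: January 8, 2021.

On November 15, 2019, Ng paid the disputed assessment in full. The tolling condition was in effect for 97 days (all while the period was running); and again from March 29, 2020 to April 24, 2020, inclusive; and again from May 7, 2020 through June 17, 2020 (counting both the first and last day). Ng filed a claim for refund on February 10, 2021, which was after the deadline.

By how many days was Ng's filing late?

34 days

Counting November 15, 2019 as day 1, day 254 is July 25, 2020.
Tolling adds 97 days: July 25, 2020 + 97 days = October 30, 2020.
From March 29, 2020 through April 24, 2020 inclusive is 27 days; tolling adds 27 days: October 30, 2020 + 27 days = November 26, 2020.
From May 7, 2020 through June 17, 2020 inclusive is 42 days; tolling adds 42 days: November 26, 2020 + 42 days = January 7, 2021.
January 7, 2021 is a Thursday and not a legal holiday, so no extension applies.
The deadline is January 7, 2021; from January 7, 2021 to February 10, 2021 is 34 days.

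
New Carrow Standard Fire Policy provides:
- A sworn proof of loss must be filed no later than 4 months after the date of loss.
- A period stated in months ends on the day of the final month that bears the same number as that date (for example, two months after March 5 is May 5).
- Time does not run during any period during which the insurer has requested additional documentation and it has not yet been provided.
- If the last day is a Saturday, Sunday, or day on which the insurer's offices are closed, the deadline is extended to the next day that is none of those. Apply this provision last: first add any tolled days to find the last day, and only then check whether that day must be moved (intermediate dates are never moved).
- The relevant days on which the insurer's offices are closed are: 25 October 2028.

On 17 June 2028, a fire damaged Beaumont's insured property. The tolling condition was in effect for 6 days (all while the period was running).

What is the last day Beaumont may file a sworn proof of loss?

October 23, 2028

4 months after 17 June 2028 is October 17, 2028.
Tolling adds 6 days: October 17, 2028 + 6 days = October 23, 2028.
October 23, 2028 is a Monday and not a day on which the insurer's offices are closed, so no extension applies.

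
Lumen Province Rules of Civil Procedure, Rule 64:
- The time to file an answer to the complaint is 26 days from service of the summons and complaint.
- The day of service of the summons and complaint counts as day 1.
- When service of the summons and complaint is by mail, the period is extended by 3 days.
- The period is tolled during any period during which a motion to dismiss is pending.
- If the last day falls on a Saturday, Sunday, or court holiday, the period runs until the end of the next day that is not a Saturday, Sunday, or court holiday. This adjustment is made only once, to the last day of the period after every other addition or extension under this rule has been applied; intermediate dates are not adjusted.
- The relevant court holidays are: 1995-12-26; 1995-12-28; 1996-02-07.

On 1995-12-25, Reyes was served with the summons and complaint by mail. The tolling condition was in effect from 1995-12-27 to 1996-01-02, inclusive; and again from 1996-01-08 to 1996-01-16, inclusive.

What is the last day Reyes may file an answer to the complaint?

February 8, 1996

Counting 1995-12-25 as day 1, day 26 is January 19, 1996.
Service was by mail, adding 3 days: January 19, 1996 + 3 days = January 22, 1996.
From December 27, 1995 through January 2, 1996 inclusive is 7 days; tolling adds 7 days: January 22, 1996 + 7 days = January 29, 1996.
From January 8, 1996 through January 16, 1996 inclusive is 9 days; tolling adds 9 days: January 29, 1996 + 9 days = February 7, 1996.
February 7, 1996 is a listed holiday. The next qualifying day is February 8, 1996.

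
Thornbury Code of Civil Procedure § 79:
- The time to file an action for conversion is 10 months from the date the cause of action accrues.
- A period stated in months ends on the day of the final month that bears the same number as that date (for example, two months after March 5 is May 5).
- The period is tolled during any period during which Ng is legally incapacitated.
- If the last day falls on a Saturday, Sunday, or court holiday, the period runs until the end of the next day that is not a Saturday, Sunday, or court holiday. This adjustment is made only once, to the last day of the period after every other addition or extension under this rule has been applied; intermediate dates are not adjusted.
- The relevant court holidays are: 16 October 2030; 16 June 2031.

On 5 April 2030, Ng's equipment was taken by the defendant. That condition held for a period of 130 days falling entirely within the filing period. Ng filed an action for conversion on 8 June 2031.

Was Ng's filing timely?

10 months after 5 April 2030 is February 5, 2031.
Tolling adds 130 days: February 5, 2031 + 130 days = June 15, 2031.
June 15, 2031 is Sunday; June 16, 2031 is a listed holiday. The next qualifying day is June 17, 2031.
The deadline is June 17, 2031; the filing on June 8, 2031 is on or before that date.

Yes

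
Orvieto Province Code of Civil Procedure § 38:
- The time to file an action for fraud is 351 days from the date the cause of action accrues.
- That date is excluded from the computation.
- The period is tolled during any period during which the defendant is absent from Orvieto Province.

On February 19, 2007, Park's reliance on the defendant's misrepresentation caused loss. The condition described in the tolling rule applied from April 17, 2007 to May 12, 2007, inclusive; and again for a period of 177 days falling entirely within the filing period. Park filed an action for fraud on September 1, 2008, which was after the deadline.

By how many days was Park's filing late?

6 days

351 days after February 19, 2007 is February 5, 2008.
From April 17, 2007 through May 12, 2007 inclusive is 26 days; tolling adds 26 days: February 5, 2008 + 26 days = March 2, 2008.
Tolling adds 177 days: March 2, 2008 + 177 days = August 26, 2008.
The deadline is August 26, 2008; from August 26, 2008 to September 1, 2008 is 6 days.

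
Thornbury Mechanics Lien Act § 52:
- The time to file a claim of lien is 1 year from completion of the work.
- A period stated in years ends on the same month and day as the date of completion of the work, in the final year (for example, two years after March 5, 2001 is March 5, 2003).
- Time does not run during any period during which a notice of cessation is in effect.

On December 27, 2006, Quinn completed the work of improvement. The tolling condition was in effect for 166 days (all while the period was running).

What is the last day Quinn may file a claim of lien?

1 year after December 27, 2006 is December 27, 2007.
Tolling adds 166 days: December 27, 2007 + 166 days = June 10, 2008.

June 10, 2008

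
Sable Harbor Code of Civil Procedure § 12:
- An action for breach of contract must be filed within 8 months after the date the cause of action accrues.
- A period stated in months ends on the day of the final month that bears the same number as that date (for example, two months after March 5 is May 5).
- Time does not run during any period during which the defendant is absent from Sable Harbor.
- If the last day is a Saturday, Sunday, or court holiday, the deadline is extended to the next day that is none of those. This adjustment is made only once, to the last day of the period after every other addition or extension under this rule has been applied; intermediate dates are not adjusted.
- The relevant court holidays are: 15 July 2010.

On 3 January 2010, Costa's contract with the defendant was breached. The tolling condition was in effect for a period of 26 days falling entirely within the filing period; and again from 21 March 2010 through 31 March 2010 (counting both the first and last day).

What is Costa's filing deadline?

8 months after 3 January 2010 is September 3, 2010.
Tolling adds 26 days: September 3, 2010 + 26 days = September 29, 2010.
From March 21, 2010 through March 31, 2010 inclusive is 11 days; tolling adds 11 days: September 29, 2010 + 11 days = October 10, 2010.
October 10, 2010 is Sunday. The next qualifying day is October 11, 2010.

October 11, 2010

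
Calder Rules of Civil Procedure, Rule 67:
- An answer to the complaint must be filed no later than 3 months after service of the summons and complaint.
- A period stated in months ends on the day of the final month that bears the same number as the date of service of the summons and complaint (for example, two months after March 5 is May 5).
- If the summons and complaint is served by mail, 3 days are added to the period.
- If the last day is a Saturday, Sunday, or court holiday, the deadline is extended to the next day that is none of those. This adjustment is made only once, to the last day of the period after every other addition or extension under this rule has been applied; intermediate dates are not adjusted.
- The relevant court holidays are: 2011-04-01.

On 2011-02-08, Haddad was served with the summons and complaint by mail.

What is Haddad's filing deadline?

3 months after 2011-02-08 is May 8, 2011.
Service was by mail, adding 3 days: May 8, 2011 + 3 days = May 11, 2011.
May 11, 2011 is a Wednesday and not a court holiday, so no extension applies.

May 11, 2011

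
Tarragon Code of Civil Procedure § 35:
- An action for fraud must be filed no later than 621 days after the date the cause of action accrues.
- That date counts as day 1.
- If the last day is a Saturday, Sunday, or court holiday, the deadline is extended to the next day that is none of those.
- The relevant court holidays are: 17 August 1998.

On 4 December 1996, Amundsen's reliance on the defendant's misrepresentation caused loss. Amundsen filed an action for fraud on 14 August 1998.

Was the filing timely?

Yes

Counting 4 December 1996 as day 1, day 621 is August 16, 1998.
August 16, 1998 is Sunday; August 17, 1998 is a listed holiday. The next qualifying day is August 18, 1998.
The deadline is August 18, 1998; the filing on August 14, 1998 is on or before that date.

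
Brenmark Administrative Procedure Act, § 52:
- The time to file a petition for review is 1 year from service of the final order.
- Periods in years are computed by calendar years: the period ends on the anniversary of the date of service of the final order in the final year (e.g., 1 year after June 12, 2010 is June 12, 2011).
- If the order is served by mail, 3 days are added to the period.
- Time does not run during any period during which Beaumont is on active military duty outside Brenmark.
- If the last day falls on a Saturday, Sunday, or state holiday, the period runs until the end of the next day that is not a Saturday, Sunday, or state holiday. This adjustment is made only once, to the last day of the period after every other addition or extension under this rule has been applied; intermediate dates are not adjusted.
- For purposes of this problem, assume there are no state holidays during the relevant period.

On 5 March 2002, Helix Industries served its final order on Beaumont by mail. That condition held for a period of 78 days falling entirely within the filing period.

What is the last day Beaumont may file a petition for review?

1 year after 5 March 2002 is March 5, 2003.
Service was by mail, adding 3 days: March 5, 2003 + 3 days = March 8, 2003.
Tolling adds 78 days: March 8, 2003 + 78 days = May 25, 2003.
May 25, 2003 is Sunday. The next qualifying day is May 26, 2003.

May 26, 2003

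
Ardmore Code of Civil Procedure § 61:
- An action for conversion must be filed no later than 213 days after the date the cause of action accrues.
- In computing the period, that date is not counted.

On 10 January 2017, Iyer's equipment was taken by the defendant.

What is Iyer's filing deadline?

213 days after 10 January 2017 is August 11, 2017.

August 11, 2017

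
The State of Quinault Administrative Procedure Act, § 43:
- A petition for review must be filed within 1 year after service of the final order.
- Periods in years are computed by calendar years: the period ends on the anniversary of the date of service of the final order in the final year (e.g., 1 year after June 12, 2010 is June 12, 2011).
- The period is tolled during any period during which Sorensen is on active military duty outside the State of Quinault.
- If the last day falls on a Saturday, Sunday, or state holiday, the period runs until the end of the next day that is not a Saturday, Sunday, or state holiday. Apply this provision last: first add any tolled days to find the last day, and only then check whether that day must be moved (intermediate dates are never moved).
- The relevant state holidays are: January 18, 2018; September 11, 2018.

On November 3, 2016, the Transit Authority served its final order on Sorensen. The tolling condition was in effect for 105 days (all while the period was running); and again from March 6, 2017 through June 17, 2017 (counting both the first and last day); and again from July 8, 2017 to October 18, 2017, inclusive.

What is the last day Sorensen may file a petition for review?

1 year after November 3, 2016 is November 3, 2017.
Tolling adds 105 days: November 3, 2017 + 105 days = February 16, 2018.
From March 6, 2017 through June 17, 2017 inclusive is 104 days; tolling adds 104 days: February 16, 2018 + 104 days = May 31, 2018.
From July 8, 2017 through October 18, 2017 inclusive is 103 days; tolling adds 103 days: May 31, 2018 + 103 days = September 11, 2018.
September 11, 2018 is a listed holiday. The next qualifying day is September 12, 2018.

September 12, 2018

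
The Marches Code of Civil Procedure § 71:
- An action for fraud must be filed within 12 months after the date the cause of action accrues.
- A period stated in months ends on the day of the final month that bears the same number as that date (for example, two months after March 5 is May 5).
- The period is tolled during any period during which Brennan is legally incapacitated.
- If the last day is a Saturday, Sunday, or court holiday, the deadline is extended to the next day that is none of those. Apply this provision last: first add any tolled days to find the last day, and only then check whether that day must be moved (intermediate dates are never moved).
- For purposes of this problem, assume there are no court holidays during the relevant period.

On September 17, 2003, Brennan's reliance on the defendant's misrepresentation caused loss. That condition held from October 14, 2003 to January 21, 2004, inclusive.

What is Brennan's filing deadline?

December 27, 2004

12 months after September 17, 2003 is September 17, 2004.
From October 14, 2003 through January 21, 2004 inclusive is 100 days; tolling adds 100 days: September 17, 2004 + 100 days = December 26, 2004.
December 26, 2004 is Sunday. The next qualifying day is December 27, 2004.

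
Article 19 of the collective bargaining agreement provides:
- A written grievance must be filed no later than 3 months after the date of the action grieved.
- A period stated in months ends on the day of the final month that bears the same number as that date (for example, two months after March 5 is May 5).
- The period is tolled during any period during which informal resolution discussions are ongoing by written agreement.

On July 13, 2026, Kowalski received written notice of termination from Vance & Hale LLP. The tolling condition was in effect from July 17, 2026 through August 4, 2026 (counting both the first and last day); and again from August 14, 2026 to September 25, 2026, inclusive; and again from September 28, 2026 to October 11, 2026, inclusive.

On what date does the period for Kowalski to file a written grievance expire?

3 months after July 13, 2026 is October 13, 2026.
From July 17, 2026 through August 4, 2026 inclusive is 19 days; tolling adds 19 days: October 13, 2026 + 19 days = November 1, 2026.
From August 14, 2026 through September 25, 2026 inclusive is 43 days; tolling adds 43 days: November 1, 2026 + 43 days = December 14, 2026.
From September 28, 2026 through October 11, 2026 inclusive is 14 days; tolling adds 14 days: December 14, 2026 + 14 days = December 28, 2026.

December 28, 2026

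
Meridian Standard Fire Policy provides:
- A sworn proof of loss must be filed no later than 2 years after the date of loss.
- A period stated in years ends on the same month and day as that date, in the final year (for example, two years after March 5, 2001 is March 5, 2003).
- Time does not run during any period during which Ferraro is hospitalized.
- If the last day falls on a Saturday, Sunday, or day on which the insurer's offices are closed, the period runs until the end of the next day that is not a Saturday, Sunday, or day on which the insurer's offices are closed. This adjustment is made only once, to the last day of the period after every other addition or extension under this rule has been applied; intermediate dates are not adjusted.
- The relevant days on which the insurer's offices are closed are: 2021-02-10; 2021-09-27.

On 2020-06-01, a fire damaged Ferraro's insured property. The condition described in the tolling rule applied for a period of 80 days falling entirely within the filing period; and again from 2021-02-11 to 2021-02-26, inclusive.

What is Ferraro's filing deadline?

2 years after 2020-06-01 is June 1, 2022.
Tolling adds 80 days: June 1, 2022 + 80 days = August 20, 2022.
From February 11, 2021 through February 26, 2021 inclusive is 16 days; tolling adds 16 days: August 20, 2022 + 16 days = September 5, 2022.
September 5, 2022 is a Monday and not a day on which the insurer's offices are closed, so no extension applies.

September 5, 2022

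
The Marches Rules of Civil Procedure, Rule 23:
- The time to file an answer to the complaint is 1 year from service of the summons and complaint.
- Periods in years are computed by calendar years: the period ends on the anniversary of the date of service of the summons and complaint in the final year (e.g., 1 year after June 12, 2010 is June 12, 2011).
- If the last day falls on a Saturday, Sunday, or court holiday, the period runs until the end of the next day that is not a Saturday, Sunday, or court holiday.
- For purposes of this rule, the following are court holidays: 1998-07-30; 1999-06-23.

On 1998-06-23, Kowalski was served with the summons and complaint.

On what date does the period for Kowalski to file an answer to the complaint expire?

June 24, 1999

1 year after 1998-06-23 is June 23, 1999.
June 23, 1999 is a listed holiday. The next qualifying day is June 24, 1999.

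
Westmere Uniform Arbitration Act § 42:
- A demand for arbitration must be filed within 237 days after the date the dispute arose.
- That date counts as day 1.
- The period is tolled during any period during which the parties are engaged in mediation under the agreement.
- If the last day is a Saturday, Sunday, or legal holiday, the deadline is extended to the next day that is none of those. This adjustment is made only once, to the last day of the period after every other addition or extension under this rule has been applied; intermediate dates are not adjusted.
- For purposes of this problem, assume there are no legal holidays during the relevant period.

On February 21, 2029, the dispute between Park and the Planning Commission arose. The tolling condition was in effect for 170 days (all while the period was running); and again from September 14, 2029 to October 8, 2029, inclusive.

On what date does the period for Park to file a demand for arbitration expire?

April 29, 2030

Counting February 21, 2029 as day 1, day 237 is October 15, 2029.
Tolling adds 170 days: October 15, 2029 + 170 days = April 3, 2030.
From September 14, 2029 through October 8, 2029 inclusive is 25 days; tolling adds 25 days: April 3, 2030 + 25 days = April 28, 2030.
April 28, 2030 is Sunday. The next qualifying day is April 29, 2030.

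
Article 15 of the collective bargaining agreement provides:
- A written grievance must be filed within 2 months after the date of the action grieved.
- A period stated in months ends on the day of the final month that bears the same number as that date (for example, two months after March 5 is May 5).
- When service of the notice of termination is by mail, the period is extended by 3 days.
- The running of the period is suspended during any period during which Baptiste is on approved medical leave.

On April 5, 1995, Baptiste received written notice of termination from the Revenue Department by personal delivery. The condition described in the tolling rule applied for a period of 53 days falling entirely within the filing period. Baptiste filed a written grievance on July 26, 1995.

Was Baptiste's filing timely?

2 months after April 5, 1995 is June 5, 1995.
Service was not by mail, so no mail extension applies.
Tolling adds 53 days: June 5, 1995 + 53 days = July 28, 1995.
The deadline is July 28, 1995; the filing on July 26, 1995 is on or before that date.

Yes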